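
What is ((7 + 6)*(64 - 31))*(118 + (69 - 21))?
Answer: 71214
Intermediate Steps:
((7 + 6)*(64 - 31))*(118 + (69 - 21)) = (13*33)*(118 + 48) = 429*166 = 71214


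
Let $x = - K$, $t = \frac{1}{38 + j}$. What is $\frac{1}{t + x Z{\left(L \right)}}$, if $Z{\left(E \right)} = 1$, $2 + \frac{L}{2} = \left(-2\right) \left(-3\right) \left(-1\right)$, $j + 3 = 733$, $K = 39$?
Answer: $- \frac{768}{29951} \approx -0.025642$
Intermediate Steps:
$j = 730$ ($j = -3 + 733 = 730$)
$L = -16$ ($L = -4 + 2 \left(-2\right) \left(-3\right) \left(-1\right) = -4 + 2 \cdot 6 \left(-1\right) = -4 + 2 \left(-6\right) = -4 - 12 = -16$)
$t = \frac{1}{768}$ ($t = \frac{1}{38 + 730} = \frac{1}{768} \approx 0.0013021$)
$x = -39$ ($x = \left(-1\right) 39 = -39$)
$\frac{1}{t + x Z{\left(L \right)}} = \frac{1}{\frac{1}{768} - 39} = \frac{1}{- \frac{29951}{768}} = - \frac{768}{29951}$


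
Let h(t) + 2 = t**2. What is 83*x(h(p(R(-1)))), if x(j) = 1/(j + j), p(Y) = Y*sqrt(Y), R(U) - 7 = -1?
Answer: 83/428 ≈ 0.19393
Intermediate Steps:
R(U) = 6 (R(U) = 7 - 1 = 6)
p(Y) = Y**(3/2)
h(t) = -2 + t**2
x(j) = 1/(2*j)
83*x(h(p(R(-1)))) = 83*(1/(2*(-2 + (6**(3/2))**2))) = 83*(1/(2*(-2 + (6*sqrt(6))**2))) = 83*(1/(2*(-2 + 216))) = 83*((1/2)/214) = 83*((1/2)*(1/214)) = 83*(1/428) = 83/428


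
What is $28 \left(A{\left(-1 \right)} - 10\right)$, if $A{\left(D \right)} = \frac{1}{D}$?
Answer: $-308$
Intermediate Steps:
$28 \left(A{\left(-1 \right)} - 10\right) = 28 \left(\frac{1}{-1} - 10\right) = 28 \left(-1 - 10\right) = 28 \left(-11\right) = -308$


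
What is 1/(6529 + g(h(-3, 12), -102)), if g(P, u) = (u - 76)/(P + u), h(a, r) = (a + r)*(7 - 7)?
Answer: 51/333068 ≈ 0.00015312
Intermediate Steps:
h(a, r) = 0 (h(a, r) = (a + r)*0 = 0)
g(P, u) = (-76 + u)/(P + u)
1/(6529 + g(h(-3, 12), -102)) = 1/(6529 + (-76 - 102)/(0 - 102)) = 1/(6529 - 178/(-102)) = 1/(6529 - 1/102*(-178)) = 1/(6529 + 89/51) = 1/(333068/51) = 51/333068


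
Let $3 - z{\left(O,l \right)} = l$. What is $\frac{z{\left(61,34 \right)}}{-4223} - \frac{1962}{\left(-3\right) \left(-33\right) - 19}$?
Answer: $- \frac{4141523}{168920} \approx -24.518$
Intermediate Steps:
$z{\left(O,l \right)} = 3 - l$
$\frac{z{\left(61,34 \right)}}{-4223} - \frac{1962}{\left(-3\right) \left(-33\right) - 19} = \frac{3 - 34}{-4223} - \frac{1962}{\left(-3\right) \left(-33\right) - 19} = \left(3 - 34\right) \left(- \frac{1}{4223}\right) - \frac{1962}{99 - 19} = \left(-31\right) \left(- \frac{1}{4223}\right) - \frac{1962}{80} = \frac{31}{4223} - \frac{981}{40} = - \frac{4141523}{168920}$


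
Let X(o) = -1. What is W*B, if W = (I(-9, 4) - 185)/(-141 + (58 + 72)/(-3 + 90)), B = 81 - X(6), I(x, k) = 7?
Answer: 1269852/12137 ≈ 104.63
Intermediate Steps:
B = 82 (B = 81 - 1*(-1) = 81 + 1 = 82)
W = 15486/12137 (W = (7 - 185)/(-141 + (58 + 72)/(-3 + 90)) = -178/(-141 + 130/87) = -178/(-12137/87) = -178*(-87/12137) = 15486/12137 ≈ 1.2759)
W*B = (15486/12137)*82 = 1269852/12137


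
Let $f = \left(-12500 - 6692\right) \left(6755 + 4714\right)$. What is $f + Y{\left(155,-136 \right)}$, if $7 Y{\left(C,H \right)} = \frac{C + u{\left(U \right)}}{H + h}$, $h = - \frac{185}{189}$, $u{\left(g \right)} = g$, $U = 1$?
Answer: $- \frac{5698506703884}{25889} \approx -2.2011 \cdot 10^{8}$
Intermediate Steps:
$h = - \frac{185}{189}$ ($h = \left(-185\right) \frac{1}{189} = - \frac{185}{189} \approx -0.97884$)
$Y{\left(C,H \right)} = \frac{1 + C}{7 \left(- \frac{185}{189} + H\right)}$ ($Y{\left(C,H \right)} = \frac{\left(C + 1\right) \frac{1}{H - \frac{185}{189}}}{7} = \frac{\left(1 + C\right) \frac{1}{- \frac{185}{189} + H}}{7} = \frac{\frac{1}{- \frac{185}{189} + H} \left(1 + C\right)}{7} = \frac{1 + C}{7 \left(- \frac{185}{189} + H\right)}$)
$f = -220113048$ ($f = \left(-19192\right) 11469 = -220113048$)
$f + Y{\left(155,-136 \right)} = -220113048 + \frac{27 \left(1 + 155\right)}{-185 + 189 \left(-136\right)} = -220113048 + 27 \frac{1}{-185 - 25704} \cdot 156 = -220113048 + 27 \frac{1}{-25889} \cdot 156 = -220113048 + 27 \left(- \frac{1}{25889}\right) 156 = -220113048 - \frac{4212}{25889} = - \frac{5698506703884}{25889}$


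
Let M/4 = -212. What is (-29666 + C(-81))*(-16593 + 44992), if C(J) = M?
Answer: -866567086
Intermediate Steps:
M = -848 (M = 4*(-212) = -848)
C(J) = -848
(-29666 + C(-81))*(-16593 + 44992) = (-29666 - 848)*(-16593 + 44992) = -30514*28399 = -866567086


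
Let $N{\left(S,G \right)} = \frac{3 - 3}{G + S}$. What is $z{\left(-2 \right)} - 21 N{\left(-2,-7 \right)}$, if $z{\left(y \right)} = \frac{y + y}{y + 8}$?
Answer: $- \frac{2}{3} \approx -0.66667$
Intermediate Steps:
$N{\left(S,G \right)} = 0$ ($N{\left(S,G \right)} = \frac{0}{G + S} = 0$)
$z{\left(y \right)} = \frac{2 y}{8 + y}$
$z{\left(-2 \right)} - 21 N{\left(-2,-7 \right)} = 2 \left(-2\right) \frac{1}{8 - 2} - 0 = 2 \left(-2\right) \frac{1}{6} + 0 = - \frac{2}{3} + 0 = - \frac{2}{3}$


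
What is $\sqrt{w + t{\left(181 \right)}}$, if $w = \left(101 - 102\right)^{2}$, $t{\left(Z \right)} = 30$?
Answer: $\sqrt{31} \approx 5.5678$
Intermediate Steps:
$w = 1$ ($w = \left(-1\right)^{2} = 1$)
$\sqrt{w + t{\left(181 \right)}} = \sqrt{1 + 30} = \sqrt{31}$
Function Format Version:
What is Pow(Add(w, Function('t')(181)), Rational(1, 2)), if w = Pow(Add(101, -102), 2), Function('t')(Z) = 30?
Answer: Pow(31, Rational(1, 2)) ≈ 5.5678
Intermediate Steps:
w = 1 (w = Pow(-1, 2) = 1)
Pow(Add(w, Function('t')(181)), Rational(1, 2)) = Pow(Add(1, 30), Rational(1, 2)) = Pow(31, Rational(1, 2))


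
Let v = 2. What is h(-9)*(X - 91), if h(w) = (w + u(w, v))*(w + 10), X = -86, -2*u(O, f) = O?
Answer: 1593/2 ≈ 796.50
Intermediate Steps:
u(O, f) = -O/2
h(w) = w*(10 + w)/2 (h(w) = (w - w/2)*(w + 10) = (w/2)*(10 + w) = w*(10 + w)/2)
h(-9)*(X - 91) = ((½)*(-9)*(10 - 9))*(-86 - 91) = ((½)*(-9)*1)*(-177) = -9/2*(-177) = 1593/2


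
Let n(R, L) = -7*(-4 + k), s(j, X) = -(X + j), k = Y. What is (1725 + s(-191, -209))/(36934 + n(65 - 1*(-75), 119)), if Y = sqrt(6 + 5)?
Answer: 15708850/273237781 + 2975*sqrt(11)/273237781 ≈ 0.057528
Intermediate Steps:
Y = sqrt(11) ≈ 3.3166
k = sqrt(11) ≈ 3.3166
s(j, X) = -X - j
n(R, L) = 28 - 7*sqrt(11) (n(R, L) = -7*(-4 + sqrt(11)) = 28 - 7*sqrt(11))
(1725 + s(-191, -209))/(36934 + n(65 - 1*(-75), 119)) = (1725 + (-1*(-209) - 1*(-191)))/(36934 + (28 - 7*sqrt(11))) = (1725 + (209 + 191))/(36962 - 7*sqrt(11)) = (1725 + 400)/(36962 - 7*sqrt(11)) = 2125/(36962 - 7*sqrt(11))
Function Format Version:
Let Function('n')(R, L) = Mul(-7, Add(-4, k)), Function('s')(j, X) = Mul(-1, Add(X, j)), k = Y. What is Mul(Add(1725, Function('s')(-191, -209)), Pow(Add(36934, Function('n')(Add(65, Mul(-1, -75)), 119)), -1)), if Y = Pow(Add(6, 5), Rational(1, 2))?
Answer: Add(Rational(15708850, 273237781), Mul(Rational(2975, 273237781), Pow(11, Rational(1, 2)))) ≈ 0.057528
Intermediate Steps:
Y = Pow(11, Rational(1, 2)) ≈ 3.3166
k = Pow(11, Rational(1, 2)) ≈ 3.3166
Function('s')(j, X) = Add(Mul(-1, X), Mul(-1, j))
Function('n')(R, L) = Add(28, Mul(-7, Pow(11, Rational(1, 2)))) (Function('n')(R, L) = Mul(-7, Add(-4, Pow(11, Rational(1, 2)))) = Add(28, Mul(-7, Pow(11, Rational(1, 2)))))
Mul(Add(1725, Function('s')(-191, -209)), Pow(Add(36934, Function('n')(Add(65, Mul(-1, -75)), 119)), -1)) = Mul(Add(1725, Add(Mul(-1, -209), Mul(-1, -191))), Pow(Add(36934, Add(28, Mul(-7, Pow(11, Rational(1, 2))))), -1)) = Mul(Add(1725, Add(209, 191)), Pow(Add(36962, Mul(-7, Pow(11, Rational(1, 2)))), -1)) = Mul(Add(1725, 400), Pow(Add(36962, Mul(-7, Pow(11, Rational(1, 2)))), -1)) = Mul(2125, Pow(Add(36962, Mul(-7, Pow(11, Rational(1, 2)))), -1))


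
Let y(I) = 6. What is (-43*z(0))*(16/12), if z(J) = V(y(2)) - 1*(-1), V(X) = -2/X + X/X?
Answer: -860/9 ≈ -95.556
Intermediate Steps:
V(X) = 1 - 2/X (V(X) = -2/X + 1 = 1 - 2/X)
z(J) = 5/3 (z(J) = (-2 + 6)/6 - 1*(-1) = (⅙)*4 + 1 = ⅔ + 1 = 5/3)
(-43*z(0))*(16/12) = (-43*5/3)*(16/12) = -3440/(3*12) = -215/3*4/3 = -860/9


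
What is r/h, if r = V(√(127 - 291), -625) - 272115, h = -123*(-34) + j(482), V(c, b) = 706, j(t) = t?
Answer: -271409/4664 ≈ -58.192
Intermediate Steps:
h = 4664 (h = -123*(-34) + 482 = 4182 + 482 = 4664)
r = -271409 (r = 706 - 272115 = -271409)
r/h = -271409/4664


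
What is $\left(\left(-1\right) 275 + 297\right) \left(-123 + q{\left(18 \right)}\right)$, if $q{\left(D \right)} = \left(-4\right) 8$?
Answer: $-3410$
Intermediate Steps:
$q{\left(D \right)} = -32$
$\left(\left(-1\right) 275 + 297\right) \left(-123 + q{\left(18 \right)}\right) = \left(\left(-1\right) 275 + 297\right) \left(-123 - 32\right) = \left(-275 + 297\right) \left(-155\right) = 22 \left(-155\right) = -3410$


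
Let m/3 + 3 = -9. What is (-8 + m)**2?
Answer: 1936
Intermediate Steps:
m = -36 (m = -9 + 3*(-9) = -9 - 27 = -36)
(-8 + m)**2 = (-8 - 36)**2 = (-44)**2 = 1936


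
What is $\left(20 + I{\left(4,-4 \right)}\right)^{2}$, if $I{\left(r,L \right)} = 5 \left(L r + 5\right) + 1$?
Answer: $1156$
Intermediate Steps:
$I{\left(r,L \right)} = 26 + 5 L r$ ($I{\left(r,L \right)} = 5 \left(5 + L r\right) + 1 = \left(25 + 5 L r\right) + 1 = 26 + 5 L r$)
$\left(20 + I{\left(4,-4 \right)}\right)^{2} = \left(20 + \left(26 + 5 \left(-4\right) 4\right)\right)^{2} = \left(20 + \left(26 - 80\right)\right)^{2} = \left(20 - 54\right)^{2} = \left(-34\right)^{2} = 1156$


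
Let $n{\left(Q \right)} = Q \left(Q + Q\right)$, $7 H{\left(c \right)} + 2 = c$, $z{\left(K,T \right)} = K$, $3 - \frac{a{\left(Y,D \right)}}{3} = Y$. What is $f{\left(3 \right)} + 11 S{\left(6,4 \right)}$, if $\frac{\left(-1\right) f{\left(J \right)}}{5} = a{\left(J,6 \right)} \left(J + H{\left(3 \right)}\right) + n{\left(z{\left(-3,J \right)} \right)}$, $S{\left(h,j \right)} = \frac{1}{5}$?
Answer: $- \frac{439}{5} \approx -87.8$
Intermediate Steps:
$a{\left(Y,D \right)} = 9 - 3 Y$
$H{\left(c \right)} = - \frac{2}{7} + \frac{c}{7}$
$n{\left(Q \right)} = 2 Q^{2}$ ($n{\left(Q \right)} = Q 2 Q = 2 Q^{2}$)
$S{\left(h,j \right)} = \frac{1}{5}$
$f{\left(J \right)} = -90 - 5 \left(9 - 3 J\right) \left(\frac{1}{7} + J\right)$ ($f{\left(J \right)} = - 5 \left(\left(9 - 3 J\right) \left(J + \left(- \frac{2}{7} + \frac{1}{7} \cdot 3\right)\right) + 2 \left(-3\right)^{2}\right) = - 5 \left(\left(9 - 3 J\right) \left(J + \left(- \frac{2}{7} + \frac{3}{7}\right)\right) + 2 \cdot 9\right) = - 5 \left(\left(9 - 3 J\right) \left(J + \frac{1}{7}\right) + 18\right) = - 5 \left(\left(9 - 3 J\right) \left(\frac{1}{7} + J\right) + 18\right) = - 5 \left(18 + \left(9 - 3 J\right) \left(\frac{1}{7} + J\right)\right) = -90 - 5 \left(9 - 3 J\right) \left(\frac{1}{7} + J\right)$)
$f{\left(3 \right)} + 11 S{\left(6,4 \right)} = \left(- \frac{675}{7} + 15 \cdot 3^{2} - \frac{900}{7}\right) + 11 \cdot \frac{1}{5} = \left(- \frac{675}{7} + 15 \cdot 9 - \frac{900}{7}\right) + \frac{11}{5} = \left(- \frac{675}{7} + 135 - \frac{900}{7}\right) + \frac{11}{5} = -90 + \frac{11}{5} = - \frac{439}{5}$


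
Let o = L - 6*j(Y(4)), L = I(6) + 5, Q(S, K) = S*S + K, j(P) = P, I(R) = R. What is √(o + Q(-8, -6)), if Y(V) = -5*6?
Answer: √249 ≈ 15.780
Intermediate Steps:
Y(V) = -30
Q(S, K) = K + S² (Q(S, K) = S² + K = K + S²)
L = 11 (L = 6 + 5 = 11)
o = 191 (o = 11 - 6*(-30) = 11 + 180 = 191)
√(o + Q(-8, -6)) = √(191 + (-6 + (-8)²)) = √(191 + (-6 + 64)) = √(191 + 58) = √249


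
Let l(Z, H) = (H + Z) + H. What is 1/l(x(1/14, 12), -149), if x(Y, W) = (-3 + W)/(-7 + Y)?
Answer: -97/29032 ≈ -0.0033411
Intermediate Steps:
x(Y, W) = (-3 + W)/(-7 + Y)
l(Z, H) = Z + 2*H
1/l(x(1/14, 12), -149) = 1/((-3 + 12)/(-7 + 1/14) + 2*(-149)) = 1/(9/(-7 + 1/14) - 298) = 1/(9/(-97/14) - 298) = 1/(-14/97*9 - 298) = 1/(-126/97 - 298) = 1/(-29032/97) = -97/29032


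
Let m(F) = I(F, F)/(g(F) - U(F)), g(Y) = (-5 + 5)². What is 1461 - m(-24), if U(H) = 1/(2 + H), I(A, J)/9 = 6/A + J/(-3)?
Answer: -147/2 ≈ -73.500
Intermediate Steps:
I(A, J) = -3*J + 54/A (I(A, J) = 9*(6/A + J/(-3)) = 9*(6/A + J*(-⅓)) = 9*(6/A - J/3) = -3*J + 54/A)
g(Y) = 0 (g(Y) = 0² = 0)
m(F) = (-2 - F)*(-3*F + 54/F) (m(F) = (-3*F + 54/F)/(0 - 1/(2 + F)) = (-3*F + 54/F)/((-1/(2 + F))) = (-3*F + 54/F)*(-2 - F) = (-2 - F)*(-3*F + 54/F))
1461 - m(-24) = 1461 - 3*(-18 + (-24)²)*(2 - 24)/(-24) = 1461 - 3*(-1)*(-18 + 576)*(-22)/24 = 1461 - 3*(-1)*558*(-22)/24 = 1461 - 1*3069/2 = 1461 - 3069/2 = -147/2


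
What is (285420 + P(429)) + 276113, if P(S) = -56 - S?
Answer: 561048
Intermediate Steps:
(285420 + P(429)) + 276113 = (285420 + (-56 - 1*429)) + 276113 = (285420 + (-56 - 429)) + 276113 = (285420 - 485) + 276113 = 284935 + 276113 = 561048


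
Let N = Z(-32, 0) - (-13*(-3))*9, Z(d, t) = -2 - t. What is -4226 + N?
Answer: -4579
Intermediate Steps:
N = -353 (N = (-2 - 1*0) - (-13*(-3))*9 = (-2 + 0) - 39*9 = -2 - 1*351 = -2 - 351 = -353)
-4226 + N = -4226 - 353 = -4579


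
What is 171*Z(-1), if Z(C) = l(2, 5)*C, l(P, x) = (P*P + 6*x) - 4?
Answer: -5130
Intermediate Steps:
l(P, x) = -4 + P**2 + 6*x (l(P, x) = (P**2 + 6*x) - 4 = -4 + P**2 + 6*x)
Z(C) = 30*C (Z(C) = (-4 + 2**2 + 6*5)*C = (-4 + 4 + 30)*C = 30*C)
171*Z(-1) = 171*(30*(-1)) = 171*(-30) = -5130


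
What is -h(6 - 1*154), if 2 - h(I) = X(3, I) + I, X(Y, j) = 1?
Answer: -149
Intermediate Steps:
h(I) = 1 - I (h(I) = 2 - (1 + I) = 2 + (-1 - I) = 1 - I)
-h(6 - 1*154) = -(1 - (6 - 1*154)) = -(1 - (6 - 154)) = -(1 - 1*(-148)) = -(1 + 148) = -1*149 = -149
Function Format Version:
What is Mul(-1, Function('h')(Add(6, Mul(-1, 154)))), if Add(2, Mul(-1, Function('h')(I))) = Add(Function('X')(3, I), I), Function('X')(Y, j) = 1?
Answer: -149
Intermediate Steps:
Function('h')(I) = Add(1, Mul(-1, I)) (Function('h')(I) = Add(2, Mul(-1, Add(1, I))) = Add(2, Add(-1, Mul(-1, I))) = Add(1, Mul(-1, I)))
Mul(-1, Function('h')(Add(6, Mul(-1, 154)))) = Mul(-1, Add(1, Mul(-1, Add(6, Mul(-1, 154))))) = Mul(-1, Add(1, Mul(-1, Add(6, -154)))) = Mul(-1, Add(1, Mul(-1, -148))) = Mul(-1, Add(1, 148)) = Mul(-1, 149) = -149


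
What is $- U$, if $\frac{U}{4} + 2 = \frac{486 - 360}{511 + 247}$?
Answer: $\frac{2780}{379} \approx 7.3351$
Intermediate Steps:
$U = - \frac{2780}{379}$ ($U = -8 + 4 \frac{486 - 360}{511 + 247} = -8 + 4 \cdot \frac{126}{758} = -8 + 4 \cdot 126 \cdot \frac{1}{758} = -8 + 4 \cdot \frac{63}{379} = -8 + \frac{252}{379} = - \frac{2780}{379} \approx -7.3351$)
$- U = \left(-1\right) \left(- \frac{2780}{379}\right) = \frac{2780}{379}$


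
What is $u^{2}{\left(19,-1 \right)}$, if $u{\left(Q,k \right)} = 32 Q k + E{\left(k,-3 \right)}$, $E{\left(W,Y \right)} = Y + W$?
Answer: $374544$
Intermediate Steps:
$E{\left(W,Y \right)} = W + Y$
$u{\left(Q,k \right)} = -3 + k + 32 Q k$ ($u{\left(Q,k \right)} = 32 Q k + \left(k - 3\right) = 32 Q k + \left(-3 + k\right) = -3 + k + 32 Q k$)
$u^{2}{\left(19,-1 \right)} = \left(-3 - 1 + 32 \cdot 19 \left(-1\right)\right)^{2} = \left(-3 - 1 - 608\right)^{2} = \left(-612\right)^{2} = 374544$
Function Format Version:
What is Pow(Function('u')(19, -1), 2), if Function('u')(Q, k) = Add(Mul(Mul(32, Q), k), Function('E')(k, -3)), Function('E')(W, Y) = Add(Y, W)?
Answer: 374544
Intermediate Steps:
Function('E')(W, Y) = Add(W, Y)
Function('u')(Q, k) = Add(-3, k, Mul(32, Q, k)) (Function('u')(Q, k) = Add(Mul(Mul(32, Q), k), Add(k, -3)) = Add(Mul(32, Q, k), Add(-3, k)) = Add(-3, k, Mul(32, Q, k)))
Pow(Function('u')(19, -1), 2) = Pow(Add(-3, -1, Mul(32, 19, -1)), 2) = Pow(Add(-3, -1, -608), 2) = Pow(-612, 2) = 374544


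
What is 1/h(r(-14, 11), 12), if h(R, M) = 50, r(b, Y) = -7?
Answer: 1/50 ≈ 0.020000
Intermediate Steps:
1/h(r(-14, 11), 12) = 1/50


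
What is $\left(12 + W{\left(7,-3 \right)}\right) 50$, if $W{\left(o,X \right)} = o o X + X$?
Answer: $-6900$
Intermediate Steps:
$W{\left(o,X \right)} = X + X o^{2}$ ($W{\left(o,X \right)} = o^{2} X + X = X o^{2} + X = X + X o^{2}$)
$\left(12 + W{\left(7,-3 \right)}\right) 50 = \left(12 - 3 \left(1 + 7^{2}\right)\right) 50 = \left(12 - 3 \left(1 + 49\right)\right) 50 = \left(12 - 150\right) 50 = \left(-138\right) 50 = -6900$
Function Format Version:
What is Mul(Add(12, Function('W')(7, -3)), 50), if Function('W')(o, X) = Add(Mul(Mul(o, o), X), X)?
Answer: -6900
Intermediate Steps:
Function('W')(o, X) = Add(X, Mul(X, Pow(o, 2))) (Function('W')(o, X) = Add(Mul(Pow(o, 2), X), X) = Add(Mul(X, Pow(o, 2)), X) = Add(X, Mul(X, Pow(o, 2))))
Mul(Add(12, Function('W')(7, -3)), 50) = Mul(Add(12, Mul(-3, Add(1, Pow(7, 2)))), 50) = Mul(Add(12, Mul(-3, Add(1, 49))), 50) = Mul(Add(12, Mul(-3, 50)), 50) = Mul(Add(12, -150), 50) = Mul(-138, 50) = -6900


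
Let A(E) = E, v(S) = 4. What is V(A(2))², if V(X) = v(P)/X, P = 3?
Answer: 4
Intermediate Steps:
V(X) = 4/X
V(A(2))² = (4/2)² = (4*(½))² = 2² = 4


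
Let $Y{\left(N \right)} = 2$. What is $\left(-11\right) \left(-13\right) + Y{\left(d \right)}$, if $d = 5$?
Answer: $145$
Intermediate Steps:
$\left(-11\right) \left(-13\right) + Y{\left(d \right)} = \left(-11\right) \left(-13\right) + 2 = 143 + 2 = 145$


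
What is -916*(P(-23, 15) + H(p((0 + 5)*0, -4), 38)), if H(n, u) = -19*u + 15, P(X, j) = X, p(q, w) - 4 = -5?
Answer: 668680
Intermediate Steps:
p(q, w) = -1 (p(q, w) = 4 - 5 = -1)
H(n, u) = 15 - 19*u
-916*(P(-23, 15) + H(p((0 + 5)*0, -4), 38)) = -916*(-23 + (15 - 19*38)) = -916*(-23 + (15 - 722)) = -916*(-23 - 707) = -916*(-730) = 668680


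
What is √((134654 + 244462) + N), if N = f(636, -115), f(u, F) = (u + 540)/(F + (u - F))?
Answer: √1064942038/53 ≈ 615.73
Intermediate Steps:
f(u, F) = (540 + u)/u
N = 98/53 (N = (540 + 636)/636 = (1/636)*1176 = 98/53 ≈ 1.8491)
√((134654 + 244462) + N) = √((134654 + 244462) + 98/53) = √(379116 + 98/53) = √(20093246/53) = √1064942038/53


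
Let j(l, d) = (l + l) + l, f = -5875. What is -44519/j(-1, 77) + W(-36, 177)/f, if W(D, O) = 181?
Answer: 261548582/17625 ≈ 14840.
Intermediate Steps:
j(l, d) = 3*l (j(l, d) = 2*l + l = 3*l)
-44519/j(-1, 77) + W(-36, 177)/f = -44519/(3*(-1)) + 181/(-5875) = -44519/(-3) + 181*(-1/5875) = -44519*(-⅓) - 181/5875 = 44519/3 - 181/5875 = 261548582/17625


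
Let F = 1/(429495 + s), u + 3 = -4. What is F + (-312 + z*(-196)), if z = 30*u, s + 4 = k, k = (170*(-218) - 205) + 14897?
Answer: 16630160305/407123 ≈ 40848.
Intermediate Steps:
u = -7 (u = -3 - 4 = -7)
k = -22368 (k = (-37060 - 205) + 14897 = -37265 + 14897 = -22368)
s = -22372 (s = -4 - 22368 = -22372)
F = 1/407123 (F = 1/(429495 - 22372) = 1/407123 ≈ 2.4563e-6)
z = -210 (z = 30*(-7) = -210)
F + (-312 + z*(-196)) = 1/407123 + (-312 - 210*(-196)) = 1/407123 + (-312 + 41160) = 1/407123 + 40848 = 16630160305/407123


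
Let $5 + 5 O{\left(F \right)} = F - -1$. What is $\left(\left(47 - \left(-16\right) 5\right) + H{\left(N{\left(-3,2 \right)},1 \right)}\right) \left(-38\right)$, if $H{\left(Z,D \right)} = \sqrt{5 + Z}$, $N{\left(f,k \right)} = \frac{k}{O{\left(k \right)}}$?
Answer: $-4826$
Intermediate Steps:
$O{\left(F \right)} = - \frac{4}{5} + \frac{F}{5}$ ($O{\left(F \right)} = -1 + \frac{F - -1}{5} = -1 + \frac{F + 1}{5} = -1 + \frac{1 + F}{5} = -1 + \left(\frac{1}{5} + \frac{F}{5}\right) = - \frac{4}{5} + \frac{F}{5}$)
$N{\left(f,k \right)} = \frac{k}{- \frac{4}{5} + \frac{k}{5}}$
$\left(\left(47 - \left(-16\right) 5\right) + H{\left(N{\left(-3,2 \right)},1 \right)}\right) \left(-38\right) = \left(\left(47 - \left(-16\right) 5\right) + \sqrt{5 + 5 \cdot 2 \frac{1}{-4 + 2}}\right) \left(-38\right) = \left(\left(47 - -80\right) + \sqrt{5 + 5 \cdot 2 \frac{1}{-2}}\right) \left(-38\right) = \left(\left(47 + 80\right) + \sqrt{5 + 5 \cdot 2 \left(- \frac{1}{2}\right)}\right) \left(-38\right) = \left(127 + \sqrt{5 - 5}\right) \left(-38\right) = \left(127 + \sqrt{0}\right) \left(-38\right) = \left(127 + 0\right) \left(-38\right) = 127 \left(-38\right) = -4826$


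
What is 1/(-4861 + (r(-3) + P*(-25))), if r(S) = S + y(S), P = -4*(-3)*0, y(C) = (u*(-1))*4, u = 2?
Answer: -1/4872 ≈ -0.00020525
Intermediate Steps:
y(C) = -8 (y(C) = (2*(-1))*4 = -2*4 = -8)
P = 0 (P = 12*0 = 0)
r(S) = -8 + S (r(S) = S - 8 = -8 + S)
1/(-4861 + (r(-3) + P*(-25))) = 1/(-4861 + ((-8 - 3) + 0*(-25))) = 1/(-4861 + (-11 + 0)) = 1/(-4861 - 11) = 1/(-4872) = -1/4872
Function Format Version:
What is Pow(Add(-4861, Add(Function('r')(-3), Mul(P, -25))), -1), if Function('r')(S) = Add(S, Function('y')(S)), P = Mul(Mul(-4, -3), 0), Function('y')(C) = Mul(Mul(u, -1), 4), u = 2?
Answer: Rational(-1, 4872) ≈ -0.00020525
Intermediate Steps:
Function('y')(C) = -8 (Function('y')(C) = Mul(Mul(2, -1), 4) = Mul(-2, 4) = -8)
P = 0 (P = Mul(12, 0) = 0)
Function('r')(S) = Add(-8, S) (Function('r')(S) = Add(S, -8) = Add(-8, S))
Pow(Add(-4861, Add(Function('r')(-3), Mul(P, -25))), -1) = Pow(Add(-4861, Add(Add(-8, -3), Mul(0, -25))), -1) = Pow(Add(-4861, Add(-11, 0)), -1) = Pow(Add(-4861, -11), -1) = Pow(-4872, -1) = Rational(-1, 4872)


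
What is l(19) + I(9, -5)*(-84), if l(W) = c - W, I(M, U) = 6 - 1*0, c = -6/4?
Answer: -1049/2 ≈ -524.50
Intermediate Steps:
c = -3/2 (c = -6*¼ = -3/2 ≈ -1.5000)
I(M, U) = 6 (I(M, U) = 6 + 0 = 6)
l(W) = -3/2 - W
l(19) + I(9, -5)*(-84) = (-3/2 - 1*19) + 6*(-84) = (-3/2 - 19) - 504 = -41/2 - 504 = -1049/2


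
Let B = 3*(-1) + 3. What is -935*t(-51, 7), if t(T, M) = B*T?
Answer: 0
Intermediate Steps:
B = 0 (B = -3 + 3 = 0)
t(T, M) = 0 (t(T, M) = 0*T = 0)
-935*t(-51, 7) = -935*0 = 0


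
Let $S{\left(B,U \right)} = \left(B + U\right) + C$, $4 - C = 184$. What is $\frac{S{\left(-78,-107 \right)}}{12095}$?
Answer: $- \frac{73}{2419} \approx -0.030178$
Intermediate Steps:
$C = -180$ ($C = 4 - 184 = -180$)
$S{\left(B,U \right)} = -180 + B + U$ ($S{\left(B,U \right)} = \left(B + U\right) - 180 = -180 + B + U$)
$\frac{S{\left(-78,-107 \right)}}{12095} = \frac{-180 - 78 - 107}{12095} = \left(-365\right) \frac{1}{12095} = - \frac{73}{2419}$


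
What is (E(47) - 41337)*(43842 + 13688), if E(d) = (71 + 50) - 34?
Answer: -2373112500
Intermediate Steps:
E(d) = 87 (E(d) = 121 - 34 = 87)
(E(47) - 41337)*(43842 + 13688) = (87 - 41337)*(43842 + 13688) = -41250*57530 = -2373112500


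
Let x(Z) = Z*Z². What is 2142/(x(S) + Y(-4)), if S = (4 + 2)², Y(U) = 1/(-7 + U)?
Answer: 23562/513215 ≈ 0.045911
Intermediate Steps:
S = 36 (S = 6² = 36)
x(Z) = Z³
2142/(x(S) + Y(-4)) = 2142/(36³ + 1/(-7 - 4)) = 2142/(46656 + 1/(-11)) = 2142/(46656 - 1/11) = 2142/(513215/11) = (11/513215)*2142 = 23562/513215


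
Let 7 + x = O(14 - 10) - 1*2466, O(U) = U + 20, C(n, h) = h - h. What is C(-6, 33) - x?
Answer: 2449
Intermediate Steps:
C(n, h) = 0
O(U) = 20 + U
x = -2449 (x = -7 + ((20 + (14 - 10)) - 1*2466) = -7 + ((20 + 4) - 2466) = -7 + (24 - 2466) = -7 - 2442 = -2449)
C(-6, 33) - x = 0 - 1*(-2449) = 0 + 2449 = 2449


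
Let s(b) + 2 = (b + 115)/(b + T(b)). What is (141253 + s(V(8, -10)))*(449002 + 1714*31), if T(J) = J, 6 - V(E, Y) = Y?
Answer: 283717071021/4 ≈ 7.0929e+10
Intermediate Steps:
V(E, Y) = 6 - Y
s(b) = -2 + (115 + b)/(2*b) (s(b) = -2 + (b + 115)/(b + b) = -2 + (115 + b)/((2*b)) = -2 + (115 + b)*(1/(2*b)) = -2 + (115 + b)/(2*b))
(141253 + s(V(8, -10)))*(449002 + 1714*31) = (141253 + (115 - 3*(6 - 1*(-10)))/(2*(6 - 1*(-10))))*(449002 + 1714*31) = (141253 + (115 - 3*(6 + 10))/(2*(6 + 10)))*(449002 + 53134) = (141253 + (1/2)*(115 - 3*16)/16)*502136 = (141253 + (1/2)*(1/16)*(115 - 48))*502136 = (141253 + (1/2)*(1/16)*67)*502136 = (141253 + 67/32)*502136 = (4520163/32)*502136 = 283717071021/4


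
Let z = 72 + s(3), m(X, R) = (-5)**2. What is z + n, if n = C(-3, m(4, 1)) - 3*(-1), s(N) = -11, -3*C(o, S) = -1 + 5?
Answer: 188/3 ≈ 62.667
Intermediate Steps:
m(X, R) = 25
C(o, S) = -4/3 (C(o, S) = -(-1 + 5)/3 = -1/3*4 = -4/3)
z = 61 (z = 72 - 11 = 61)
n = 5/3 (n = -4/3 - 3*(-1) = -4/3 + 3 = 5/3 ≈ 1.6667)
z + n = 61 + 5/3 = 188/3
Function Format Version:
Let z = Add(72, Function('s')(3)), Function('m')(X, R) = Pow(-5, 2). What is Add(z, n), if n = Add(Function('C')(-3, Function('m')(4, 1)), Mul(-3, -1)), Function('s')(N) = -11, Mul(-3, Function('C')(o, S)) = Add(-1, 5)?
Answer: Rational(188, 3) ≈ 62.667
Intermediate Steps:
Function('m')(X, R) = 25
Function('C')(o, S) = Rational(-4, 3) (Function('C')(o, S) = Mul(Rational(-1, 3), Add(-1, 5)) = Mul(Rational(-1, 3), 4) = Rational(-4, 3))
z = 61 (z = Add(72, -11) = 61)
n = Rational(5, 3) (n = Add(Rational(-4, 3), Mul(-3, -1)) = Add(Rational(-4, 3), 3) = Rational(5, 3) ≈ 1.6667)
Add(z, n) = Add(61, Rational(5, 3)) = Rational(188, 3)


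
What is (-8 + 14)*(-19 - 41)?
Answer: -360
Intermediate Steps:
(-8 + 14)*(-19 - 41) = 6*(-60) = -360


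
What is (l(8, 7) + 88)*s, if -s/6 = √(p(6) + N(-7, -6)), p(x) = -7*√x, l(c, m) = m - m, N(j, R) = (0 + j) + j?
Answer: -528*I*√(14 + 7*√6) ≈ -2946.7*I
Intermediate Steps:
N(j, R) = 2*j (N(j, R) = j + j = 2*j)
l(c, m) = 0
s = -6*√(-14 - 7*√6) (s = -6*√(-7*√6 + 2*(-7)) = -6*√(-7*√6 - 14) = -6*√(-14 - 7*√6) ≈ -33.485*I)
(l(8, 7) + 88)*s = (0 + 88)*(-6*I*√(14 + 7*√6)) = 88*(-6*I*√(14 + 7*√6)) = -528*I*√(14 + 7*√6)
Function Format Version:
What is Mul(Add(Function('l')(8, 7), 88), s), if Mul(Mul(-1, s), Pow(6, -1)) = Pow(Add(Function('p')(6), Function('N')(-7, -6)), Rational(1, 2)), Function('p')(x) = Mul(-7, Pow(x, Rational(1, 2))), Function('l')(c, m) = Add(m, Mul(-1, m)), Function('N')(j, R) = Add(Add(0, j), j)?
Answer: Mul(-528, I, Pow(Add(14, Mul(7, Pow(6, Rational(1, 2)))), Rational(1, 2))) ≈ Mul(-2946.7, I)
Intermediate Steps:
Function('N')(j, R) = Mul(2, j) (Function('N')(j, R) = Add(j, j) = Mul(2, j))
Function('l')(c, m) = 0
s = Mul(-6, Pow(Add(-14, Mul(-7, Pow(6, Rational(1, 2)))), Rational(1, 2))) (s = Mul(-6, Pow(Add(Mul(-7, Pow(6, Rational(1, 2))), Mul(2, -7)), Rational(1, 2))) = Mul(-6, Pow(Add(Mul(-7, Pow(6, Rational(1, 2))), -14), Rational(1, 2))) = Mul(-6, Pow(Add(-14, Mul(-7, Pow(6, Rational(1, 2)))), Rational(1, 2))) ≈ Mul(-33.485, I))
Mul(Add(Function('l')(8, 7), 88), s) = Mul(Add(0, 88), Mul(-6, I, Pow(Add(14, Mul(7, Pow(6, Rational(1, 2)))), Rational(1, 2)))) = Mul(88, Mul(-6, I, Pow(Add(14, Mul(7, Pow(6, Rational(1, 2)))), Rational(1, 2)))) = Mul(-528, I, Pow(Add(14, Mul(7, Pow(6, Rational(1, 2)))), Rational(1, 2)))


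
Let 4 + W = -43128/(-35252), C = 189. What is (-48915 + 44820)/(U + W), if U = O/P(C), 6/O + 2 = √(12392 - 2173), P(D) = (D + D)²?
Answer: 104404359595144258917540/70790491173565999079 + 154574452034730*√10219/70790491173565999079 ≈ 1474.8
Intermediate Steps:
P(D) = 4*D² (P(D) = (2*D)² = 4*D²)
O = 6/(-2 + √10219) (O = 6/(-2 + √(12392 - 2173)) = 6/(-2 + √10219) ≈ 0.060552)
W = -24470/8813 (W = -4 - 43128/(-35252) = -4 - 43128*(-1/35252) = -4 + 10782/8813 = -24470/8813 ≈ -2.7766)
U = 1/121630005 + √10219/243260010 (U = (4/3405 + 2*√10219/3405)/((4*189²)) = (4/3405 + 2*√10219/3405)/((4*35721)) = (4/3405 + 2*√10219/3405)/142884 = (4/3405 + 2*√10219/3405)*(1/142884) = 1/121630005 + √10219/243260010 ≈ 4.2378e-7)
(-48915 + 44820)/(U + W) = (-48915 + 44820)/((1/121630005 + √10219/243260010) - 24470/8813) = -4095/(-425183744791/153132176295 + √10219/243260010)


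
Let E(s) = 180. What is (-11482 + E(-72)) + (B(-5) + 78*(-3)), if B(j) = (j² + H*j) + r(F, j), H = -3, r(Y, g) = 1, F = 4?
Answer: -11495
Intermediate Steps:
B(j) = 1 + j² - 3*j (B(j) = (j² - 3*j) + 1 = 1 + j² - 3*j)
(-11482 + E(-72)) + (B(-5) + 78*(-3)) = (-11482 + 180) + ((1 + (-5)² - 3*(-5)) + 78*(-3)) = -11302 + ((1 + 25 + 15) - 234) = -11302 + (41 - 234) = -11302 - 193 = -11495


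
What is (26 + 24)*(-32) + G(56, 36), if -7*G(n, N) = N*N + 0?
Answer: -12496/7 ≈ -1785.1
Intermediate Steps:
G(n, N) = -N²/7 (G(n, N) = -(N*N + 0)/7 = -(N² + 0)/7 = -N²/7)
(26 + 24)*(-32) + G(56, 36) = (26 + 24)*(-32) - ⅐*36² = 50*(-32) - ⅐*1296 = -1600 - 1296/7 = -12496/7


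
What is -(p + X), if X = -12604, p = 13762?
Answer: -1158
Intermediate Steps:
-(p + X) = -(13762 - 12604) = -1*1158 = -1158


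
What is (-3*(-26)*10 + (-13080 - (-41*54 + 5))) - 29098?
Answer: -39189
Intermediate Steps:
(-3*(-26)*10 + (-13080 - (-41*54 + 5))) - 29098 = (78*10 + (-13080 - (-2214 + 5))) - 29098 = (780 + (-13080 - 1*(-2209))) - 29098 = (780 + (-13080 + 2209)) - 29098 = (780 - 10871) - 29098 = -10091 - 29098 = -39189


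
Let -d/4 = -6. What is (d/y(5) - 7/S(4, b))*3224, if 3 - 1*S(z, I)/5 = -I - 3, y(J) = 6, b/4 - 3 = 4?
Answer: 1084876/85 ≈ 12763.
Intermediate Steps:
d = 24 (d = -4*(-6) = 24)
b = 28 (b = 12 + 4*4 = 12 + 16 = 28)
S(z, I) = 30 + 5*I (S(z, I) = 15 - 5*(-I - 3) = 15 - 5*(-3 - I) = 15 + (15 + 5*I) = 30 + 5*I)
(d/y(5) - 7/S(4, b))*3224 = (24/6 - 7/(30 + 5*28))*3224 = (24*(1/6) - 7/(30 + 140))*3224 = (4 - 7/170)*3224 = (673/170)*3224 = 1084876/85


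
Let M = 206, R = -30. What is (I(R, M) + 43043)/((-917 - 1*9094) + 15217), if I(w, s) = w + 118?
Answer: 43131/5206 ≈ 8.2849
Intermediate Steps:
I(w, s) = 118 + w
(I(R, M) + 43043)/((-917 - 1*9094) + 15217) = ((118 - 30) + 43043)/((-917 - 1*9094) + 15217) = (88 + 43043)/((-917 - 9094) + 15217) = 43131/(-10011 + 15217) = 43131/5206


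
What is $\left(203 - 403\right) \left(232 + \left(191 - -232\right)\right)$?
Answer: $-131000$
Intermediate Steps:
$\left(203 - 403\right) \left(232 + \left(191 - -232\right)\right) = - 200 \left(232 + \left(191 + 232\right)\right) = - 200 \left(232 + 423\right) = \left(-200\right) 655 = -131000$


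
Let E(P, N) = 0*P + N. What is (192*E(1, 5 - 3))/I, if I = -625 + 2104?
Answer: 128/493 ≈ 0.25963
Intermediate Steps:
E(P, N) = N (E(P, N) = 0 + N = N)
I = 1479
(192*E(1, 5 - 3))/I = (192*(5 - 3))/1479 = (192*2)*(1/1479) = 384*(1/1479) = 128/493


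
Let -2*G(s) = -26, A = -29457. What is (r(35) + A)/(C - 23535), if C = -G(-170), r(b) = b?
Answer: 14711/11774 ≈ 1.2494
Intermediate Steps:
G(s) = 13 (G(s) = -½*(-26) = 13)
C = -13 (C = -1*13 = -13)
(r(35) + A)/(C - 23535) = (35 - 29457)/(-13 - 23535) = -29422/(-23548) = -29422*(-1/23548) = 14711/11774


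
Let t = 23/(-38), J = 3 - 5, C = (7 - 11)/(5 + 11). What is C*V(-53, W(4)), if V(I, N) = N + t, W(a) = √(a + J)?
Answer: 23/152 - √2/4 ≈ -0.20224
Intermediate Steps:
C = -¼ (C = -4/16 = -4*1/16 = -¼ ≈ -0.25000)
J = -2
t = -23/38 (t = 23*(-1/38) = -23/38 ≈ -0.60526)
W(a) = √(-2 + a) (W(a) = √(a - 2) = √(-2 + a))
V(I, N) = -23/38 + N (V(I, N) = N - 23/38 = -23/38 + N)
C*V(-53, W(4)) = -(-23/38 + √(-2 + 4))/4 = -(-23/38 + √2)/4 = 23/152 - √2/4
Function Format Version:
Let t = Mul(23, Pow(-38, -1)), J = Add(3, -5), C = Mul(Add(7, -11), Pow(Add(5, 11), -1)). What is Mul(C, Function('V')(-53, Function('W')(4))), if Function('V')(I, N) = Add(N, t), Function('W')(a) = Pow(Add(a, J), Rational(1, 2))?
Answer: Add(Rational(23, 152), Mul(Rational(-1, 4), Pow(2, Rational(1, 2)))) ≈ -0.20224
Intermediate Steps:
C = Rational(-1, 4) (C = Mul(-4, Pow(16, -1)) = Mul(-4, Rational(1, 16)) = Rational(-1, 4) ≈ -0.25000)
J = -2
t = Rational(-23, 38) (t = Mul(23, Rational(-1, 38)) = Rational(-23, 38) ≈ -0.60526)
Function('W')(a) = Pow(Add(-2, a), Rational(1, 2)) (Function('W')(a) = Pow(Add(a, -2), Rational(1, 2)) = Pow(Add(-2, a), Rational(1, 2)))
Function('V')(I, N) = Add(Rational(-23, 38), N) (Function('V')(I, N) = Add(N, Rational(-23, 38)) = Add(Rational(-23, 38), N))
Mul(C, Function('V')(-53, Function('W')(4))) = Mul(Rational(-1, 4), Add(Rational(-23, 38), Pow(Add(-2, 4), Rational(1, 2)))) = Mul(Rational(-1, 4), Add(Rational(-23, 38), Pow(2, Rational(1, 2)))) = Add(Rational(23, 152), Mul(Rational(-1, 4), Pow(2, Rational(1, 2))))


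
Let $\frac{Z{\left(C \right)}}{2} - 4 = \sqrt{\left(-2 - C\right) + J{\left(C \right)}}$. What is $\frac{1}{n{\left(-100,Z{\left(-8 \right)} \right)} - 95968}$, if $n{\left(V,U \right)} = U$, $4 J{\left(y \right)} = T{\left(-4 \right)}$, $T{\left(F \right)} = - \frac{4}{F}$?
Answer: $- \frac{1}{95955} \approx -1.0422 \cdot 10^{-5}$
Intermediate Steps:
$J{\left(y \right)} = \frac{1}{4}$ ($J{\left(y \right)} = \frac{\left(-4\right) \frac{1}{-4}}{4} = \frac{\left(-4\right) \left(- \frac{1}{4}\right)}{4} = \frac{1}{4} \cdot 1 = \frac{1}{4}$)
$Z{\left(C \right)} = 8 + 2 \sqrt{- \frac{7}{4} - C}$ ($Z{\left(C \right)} = 8 + 2 \sqrt{\left(-2 - C\right) + \frac{1}{4}} = 8 + 2 \sqrt{- \frac{7}{4} - C}$)
$\frac{1}{n{\left(-100,Z{\left(-8 \right)} \right)} - 95968} = \frac{1}{\left(8 + \sqrt{-7 - -32}\right) - 95968} = \frac{1}{\left(8 + \sqrt{-7 + 32}\right) - 95968} = \frac{1}{\left(8 + \sqrt{25}\right) - 95968} = \frac{1}{\left(8 + 5\right) - 95968} = \frac{1}{13 - 95968} = \frac{1}{-95955} = - \frac{1}{95955}$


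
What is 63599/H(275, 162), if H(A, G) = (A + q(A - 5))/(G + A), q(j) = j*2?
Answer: 27792763/815 ≈ 34102.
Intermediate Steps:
q(j) = 2*j
H(A, G) = (-10 + 3*A)/(A + G) (H(A, G) = (A + 2*(A - 5))/(G + A) = (A + 2*(-5 + A))/(A + G) = (A + (-10 + 2*A))/(A + G) = (-10 + 3*A)/(A + G))
63599/H(275, 162) = 63599/(((-10 + 3*275)/(275 + 162))) = 63599/(((-10 + 825)/437)) = 63599/(((1/437)*815)) = 63599/(815/437) = 63599*(437/815) = 27792763/815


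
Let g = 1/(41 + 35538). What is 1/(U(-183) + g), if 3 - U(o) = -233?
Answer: 35579/8396645 ≈ 0.0042373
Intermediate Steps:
U(o) = 236 (U(o) = 3 - 1*(-233) = 3 + 233 = 236)
g = 1/35579 ≈ 2.8106e-5
1/(U(-183) + g) = 1/(236 + 1/35579) = 1/(8396645/35579) = 35579/8396645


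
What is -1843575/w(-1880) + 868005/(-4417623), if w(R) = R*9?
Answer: 1281250225/11780328 ≈ 108.76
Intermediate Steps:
w(R) = 9*R
-1843575/w(-1880) + 868005/(-4417623) = -1843575/(9*(-1880)) + 868005/(-4417623) = -1843575/(-16920) + 868005*(-1/4417623) = -1843575*(-1/16920) - 96445/490847 = 2615/24 - 96445/490847 = 1281250225/11780328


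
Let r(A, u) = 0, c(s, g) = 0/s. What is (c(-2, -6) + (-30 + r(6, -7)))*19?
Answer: -570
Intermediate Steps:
c(s, g) = 0
(c(-2, -6) + (-30 + r(6, -7)))*19 = (0 + (-30 + 0))*19 = (0 - 30)*19 = -30*19 = -570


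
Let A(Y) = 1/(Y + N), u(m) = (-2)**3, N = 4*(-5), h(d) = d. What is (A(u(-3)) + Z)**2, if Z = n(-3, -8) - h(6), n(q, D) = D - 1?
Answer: 177241/784 ≈ 226.07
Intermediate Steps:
n(q, D) = -1 + D
N = -20
u(m) = -8
Z = -15 (Z = (-1 - 8) - 1*6 = -9 - 6 = -15)
A(Y) = 1/(-20 + Y) (A(Y) = 1/(Y - 20) = 1/(-20 + Y))
(A(u(-3)) + Z)**2 = (1/(-20 - 8) - 15)**2 = (1/(-28) - 15)**2 = (-1/28 - 15)**2 = (-421/28)**2 = 177241/784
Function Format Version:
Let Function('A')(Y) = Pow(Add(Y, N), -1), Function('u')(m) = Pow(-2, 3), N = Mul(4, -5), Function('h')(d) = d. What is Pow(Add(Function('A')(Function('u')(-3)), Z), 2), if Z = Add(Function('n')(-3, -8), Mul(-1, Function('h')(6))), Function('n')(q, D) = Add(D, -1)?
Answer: Rational(177241, 784) ≈ 226.07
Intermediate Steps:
Function('n')(q, D) = Add(-1, D)
N = -20
Function('u')(m) = -8
Z = -15 (Z = Add(Add(-1, -8), Mul(-1, 6)) = Add(-9, -6) = -15)
Function('A')(Y) = Pow(Add(-20, Y), -1) (Function('A')(Y) = Pow(Add(Y, -20), -1) = Pow(Add(-20, Y), -1))
Pow(Add(Function('A')(Function('u')(-3)), Z), 2) = Pow(Add(Pow(Add(-20, -8), -1), -15), 2) = Pow(Add(Pow(-28, -1), -15), 2) = Pow(Add(Rational(-1, 28), -15), 2) = Pow(Rational(-421, 28), 2) = Rational(177241, 784)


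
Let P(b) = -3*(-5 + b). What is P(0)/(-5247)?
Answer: -5/1749 ≈ -0.0028588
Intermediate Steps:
P(b) = 15 - 3*b
P(0)/(-5247) = (15 - 3*0)/(-5247) = -(15 + 0)/5247 = -1/5247*15 = -5/1749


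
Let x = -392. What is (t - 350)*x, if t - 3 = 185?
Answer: 63504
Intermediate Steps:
t = 188 (t = 3 + 185 = 188)
(t - 350)*x = (188 - 350)*(-392) = -162*(-392) = 63504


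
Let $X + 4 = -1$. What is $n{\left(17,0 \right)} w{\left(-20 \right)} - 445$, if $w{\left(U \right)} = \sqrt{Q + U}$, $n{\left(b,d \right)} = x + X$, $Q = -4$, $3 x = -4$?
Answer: $-445 - \frac{38 i \sqrt{6}}{3} \approx -445.0 - 31.027 i$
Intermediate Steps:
$X = -5$ ($X = -4 - 1 = -5$)
$x = - \frac{4}{3}$ ($x = \frac{1}{3} \left(-4\right) = - \frac{4}{3} \approx -1.3333$)
$n{\left(b,d \right)} = - \frac{19}{3}$ ($n{\left(b,d \right)} = - \frac{4}{3} - 5 = - \frac{19}{3}$)
$w{\left(U \right)} = \sqrt{-4 + U}$
$n{\left(17,0 \right)} w{\left(-20 \right)} - 445 = - \frac{19 \sqrt{-4 - 20}}{3} - 445 = - \frac{19 \sqrt{-24}}{3} - 445 = - \frac{19 \cdot 2 i \sqrt{6}}{3} - 445 = - \frac{38 i \sqrt{6}}{3} - 445 = -445 - \frac{38 i \sqrt{6}}{3}$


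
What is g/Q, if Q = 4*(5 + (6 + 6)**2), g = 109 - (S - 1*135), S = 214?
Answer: 15/298 ≈ 0.050336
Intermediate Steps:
g = 30 (g = 109 - (214 - 1*135) = 109 - (214 - 135) = 109 - 1*79 = 109 - 79 = 30)
Q = 596 (Q = 4*(5 + 12**2) = 4*(5 + 144) = 4*149 = 596)
g/Q = 30/596 = 30*(1/596) = 15/298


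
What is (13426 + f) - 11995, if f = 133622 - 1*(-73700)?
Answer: 208753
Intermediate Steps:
f = 207322 (f = 133622 + 73700 = 207322)
(13426 + f) - 11995 = (13426 + 207322) - 11995 = 220748 - 11995 = 208753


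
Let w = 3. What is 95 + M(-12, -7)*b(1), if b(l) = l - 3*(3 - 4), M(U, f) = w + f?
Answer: 79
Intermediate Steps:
M(U, f) = 3 + f
b(l) = 3 + l (b(l) = l - 3*(-1) = l - 1*(-3) = l + 3 = 3 + l)
95 + M(-12, -7)*b(1) = 95 + (3 - 7)*(3 + 1) = 95 - 4*4 = 95 - 16 = 79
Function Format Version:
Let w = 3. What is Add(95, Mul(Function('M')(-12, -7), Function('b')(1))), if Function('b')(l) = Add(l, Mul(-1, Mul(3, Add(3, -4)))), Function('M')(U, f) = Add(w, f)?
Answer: 79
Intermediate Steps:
Function('M')(U, f) = Add(3, f)
Function('b')(l) = Add(3, l) (Function('b')(l) = Add(l, Mul(-1, Mul(3, -1))) = Add(l, Mul(-1, -3)) = Add(l, 3) = Add(3, l))
Add(95, Mul(Function('M')(-12, -7), Function('b')(1))) = Add(95, Mul(Add(3, -7), Add(3, 1))) = Add(95, Mul(-4, 4)) = Add(95, -16) = 79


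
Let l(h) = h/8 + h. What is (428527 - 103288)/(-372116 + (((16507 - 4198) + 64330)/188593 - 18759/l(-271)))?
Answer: -49867630365051/57045601892905 ≈ -0.87417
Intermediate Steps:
l(h) = 9*h/8 (l(h) = h*(⅛) + h = h/8 + h = 9*h/8)
(428527 - 103288)/(-372116 + (((16507 - 4198) + 64330)/188593 - 18759/l(-271))) = (428527 - 103288)/(-372116 + (((16507 - 4198) + 64330)/188593 - 18759/((9/8)*(-271)))) = 325239/(-372116 + ((12309 + 64330)*(1/188593) - 18759/(-2439/8))) = 325239/(-372116 + (76639*(1/188593) - 18759*(-8/2439))) = 325239/(-372116 + (76639/188593 + 50024/813)) = 325239/(-372116 + 9496483739/153326109) = 325239/(-57045601892905/153326109) = 325239*(-153326109/57045601892905) = -49867630365051/57045601892905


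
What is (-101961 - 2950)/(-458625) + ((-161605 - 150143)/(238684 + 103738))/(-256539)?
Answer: 4907352257371/21452464594875 ≈ 0.22875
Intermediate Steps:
(-101961 - 2950)/(-458625) + ((-161605 - 150143)/(238684 + 103738))/(-256539) = -104911*(-1/458625) - 311748/342422*(-1/256539) = 104911/458625 - 311748*1/342422*(-1/256539) = 104911/458625 - 498/547*(-1/256539) = 104911/458625 + 166/46775611 = 4907352257371/21452464594875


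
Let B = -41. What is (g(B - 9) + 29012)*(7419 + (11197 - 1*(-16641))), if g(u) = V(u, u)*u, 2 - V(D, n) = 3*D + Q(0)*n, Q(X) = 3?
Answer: 490495384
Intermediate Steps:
V(D, n) = 2 - 3*D - 3*n (V(D, n) = 2 - (3*D + 3*n) = 2 + (-3*D - 3*n) = 2 - 3*D - 3*n)
g(u) = u*(2 - 6*u) (g(u) = (2 - 3*u - 3*u)*u = (2 - 6*u)*u = u*(2 - 6*u))
(g(B - 9) + 29012)*(7419 + (11197 - 1*(-16641))) = (2*(-41 - 9)*(1 - 3*(-41 - 9)) + 29012)*(7419 + (11197 - 1*(-16641))) = (2*(-50)*(1 - 3*(-50)) + 29012)*(7419 + (11197 + 16641)) = (2*(-50)*(1 + 150) + 29012)*(7419 + 27838) = (2*(-50)*151 + 29012)*35257 = (-15100 + 29012)*35257 = 13912*35257 = 490495384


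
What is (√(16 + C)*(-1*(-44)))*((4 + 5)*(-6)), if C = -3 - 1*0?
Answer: -2376*√13 ≈ -8566.8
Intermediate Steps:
C = -3 (C = -3 + 0 = -3)
(√(16 + C)*(-1*(-44)))*((4 + 5)*(-6)) = (√(16 - 3)*(-1*(-44)))*((4 + 5)*(-6)) = (√13*44)*(9*(-6)) = (44*√13)*(-54) = -2376*√13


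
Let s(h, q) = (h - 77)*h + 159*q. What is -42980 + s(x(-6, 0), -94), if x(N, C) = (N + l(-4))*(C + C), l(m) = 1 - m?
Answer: -57926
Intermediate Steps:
x(N, C) = 2*C*(5 + N) (x(N, C) = (N + (1 - 1*(-4)))*(C + C) = (N + (1 + 4))*(2*C) = (N + 5)*(2*C) = (5 + N)*(2*C) = 2*C*(5 + N))
s(h, q) = 159*q + h*(-77 + h) (s(h, q) = (-77 + h)*h + 159*q = h*(-77 + h) + 159*q = 159*q + h*(-77 + h))
-42980 + s(x(-6, 0), -94) = -42980 + ((2*0*(5 - 6))**2 - 154*0*(5 - 6) + 159*(-94)) = -42980 + ((2*0*(-1))**2 - 154*0*(-1) - 14946) = -42980 + (0**2 - 77*0 - 14946) = -42980 + (0 + 0 - 14946) = -42980 - 14946 = -57926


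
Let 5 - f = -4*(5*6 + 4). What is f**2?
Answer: 19881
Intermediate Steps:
f = 141 (f = 5 - (-4)*(5*6 + 4) = 5 - (-4)*(30 + 4) = 5 - (-4)*34 = 5 - 1*(-136) = 5 + 136 = 141)
f**2 = 141**2 = 19881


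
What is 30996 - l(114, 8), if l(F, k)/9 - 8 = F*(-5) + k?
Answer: 35982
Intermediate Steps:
l(F, k) = 72 - 45*F + 9*k (l(F, k) = 72 + 9*(F*(-5) + k) = 72 + 9*(-5*F + k) = 72 + 9*(k - 5*F) = 72 + (-45*F + 9*k) = 72 - 45*F + 9*k)
30996 - l(114, 8) = 30996 - (72 - 45*114 + 9*8) = 30996 - (72 - 5130 + 72) = 30996 - 1*(-4986) = 30996 + 4986 = 35982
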